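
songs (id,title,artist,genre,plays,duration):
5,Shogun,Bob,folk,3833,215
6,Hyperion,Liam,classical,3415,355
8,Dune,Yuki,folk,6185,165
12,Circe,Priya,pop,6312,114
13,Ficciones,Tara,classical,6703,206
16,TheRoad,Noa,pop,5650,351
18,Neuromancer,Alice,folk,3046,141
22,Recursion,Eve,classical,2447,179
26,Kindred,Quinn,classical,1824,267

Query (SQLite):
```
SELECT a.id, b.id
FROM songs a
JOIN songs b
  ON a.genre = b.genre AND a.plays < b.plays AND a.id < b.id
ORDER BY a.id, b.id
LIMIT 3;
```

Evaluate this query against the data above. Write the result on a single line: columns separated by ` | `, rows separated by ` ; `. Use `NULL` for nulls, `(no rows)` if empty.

5 | 8 ; 6 | 13

Pairs (a,b) with same genre, a.plays < b.plays, a.id < b.id.
genre groups: classical:{6,13,22,26} folk:{5,8,18} pop:{12,16}
Ordered by (a.id, b.id); first 3.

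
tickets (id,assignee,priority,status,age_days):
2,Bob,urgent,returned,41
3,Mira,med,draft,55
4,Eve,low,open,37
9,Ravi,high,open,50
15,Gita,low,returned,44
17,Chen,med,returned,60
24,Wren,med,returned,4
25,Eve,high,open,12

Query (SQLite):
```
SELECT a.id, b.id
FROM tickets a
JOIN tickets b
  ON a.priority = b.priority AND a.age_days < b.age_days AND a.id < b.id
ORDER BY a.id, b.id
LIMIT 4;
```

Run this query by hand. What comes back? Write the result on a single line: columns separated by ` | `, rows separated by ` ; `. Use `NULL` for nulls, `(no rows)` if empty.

Pairs (a,b) with same priority, a.age_days < b.age_days, a.id < b.id.
priority groups: high:{9,25} low:{4,15} med:{3,17,24} urgent:{2}
Ordered by (a.id, b.id); first 4.

3 | 17 ; 4 | 15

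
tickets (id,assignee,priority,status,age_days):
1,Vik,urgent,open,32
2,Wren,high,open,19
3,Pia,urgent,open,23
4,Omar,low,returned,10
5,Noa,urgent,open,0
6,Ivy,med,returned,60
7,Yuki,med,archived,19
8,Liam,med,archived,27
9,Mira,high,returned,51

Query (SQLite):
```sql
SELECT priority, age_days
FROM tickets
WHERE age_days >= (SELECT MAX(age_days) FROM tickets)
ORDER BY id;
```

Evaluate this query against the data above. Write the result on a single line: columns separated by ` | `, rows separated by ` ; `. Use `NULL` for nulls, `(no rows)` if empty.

med | 60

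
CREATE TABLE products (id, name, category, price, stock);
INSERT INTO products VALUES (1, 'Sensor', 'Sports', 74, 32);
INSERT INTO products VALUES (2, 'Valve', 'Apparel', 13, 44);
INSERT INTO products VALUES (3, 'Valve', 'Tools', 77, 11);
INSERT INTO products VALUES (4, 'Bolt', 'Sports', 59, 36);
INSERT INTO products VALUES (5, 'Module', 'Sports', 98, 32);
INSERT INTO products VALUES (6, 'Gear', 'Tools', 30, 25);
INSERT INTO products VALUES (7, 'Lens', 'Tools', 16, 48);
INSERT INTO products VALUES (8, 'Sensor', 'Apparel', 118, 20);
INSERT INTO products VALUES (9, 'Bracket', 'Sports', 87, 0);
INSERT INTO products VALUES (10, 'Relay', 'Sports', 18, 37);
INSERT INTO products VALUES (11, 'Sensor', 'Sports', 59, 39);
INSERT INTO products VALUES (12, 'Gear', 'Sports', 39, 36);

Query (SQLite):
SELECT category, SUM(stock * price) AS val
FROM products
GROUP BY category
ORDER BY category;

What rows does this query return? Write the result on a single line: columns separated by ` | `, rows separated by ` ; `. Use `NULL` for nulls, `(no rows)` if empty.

Apparel | 2932 ; Sports | 11999 ; Tools | 2365

For each row compute stock * price.
Group by category; take SUM of the expression per group.
  Apparel: ids {2, 8} → SUM(stock * price)=2932
  Sports: ids {1, 4, 5, 9, 10, 11, 12} → SUM(stock * price)=11999
  Tools: ids {3, 6, 7} → SUM(stock * price)=2365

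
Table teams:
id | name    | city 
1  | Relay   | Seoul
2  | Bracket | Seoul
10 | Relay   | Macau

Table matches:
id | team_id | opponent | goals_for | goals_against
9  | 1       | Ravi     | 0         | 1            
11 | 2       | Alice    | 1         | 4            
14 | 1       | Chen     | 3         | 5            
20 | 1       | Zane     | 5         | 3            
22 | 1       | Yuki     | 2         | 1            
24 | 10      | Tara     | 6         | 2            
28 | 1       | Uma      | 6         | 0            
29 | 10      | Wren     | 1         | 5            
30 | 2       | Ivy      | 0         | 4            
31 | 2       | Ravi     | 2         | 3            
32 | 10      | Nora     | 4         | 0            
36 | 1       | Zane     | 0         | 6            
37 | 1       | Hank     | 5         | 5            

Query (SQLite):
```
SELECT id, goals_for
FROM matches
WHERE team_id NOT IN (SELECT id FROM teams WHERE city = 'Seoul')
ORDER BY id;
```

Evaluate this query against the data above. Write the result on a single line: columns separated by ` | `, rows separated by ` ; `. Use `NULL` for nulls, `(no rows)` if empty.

Inner query: teams.id where city = 'Seoul'.
Outer: keep matches rows whose team_id is not in that set.
Inner query → {1, 2}

24 | 6 ; 29 | 1 ; 32 | 4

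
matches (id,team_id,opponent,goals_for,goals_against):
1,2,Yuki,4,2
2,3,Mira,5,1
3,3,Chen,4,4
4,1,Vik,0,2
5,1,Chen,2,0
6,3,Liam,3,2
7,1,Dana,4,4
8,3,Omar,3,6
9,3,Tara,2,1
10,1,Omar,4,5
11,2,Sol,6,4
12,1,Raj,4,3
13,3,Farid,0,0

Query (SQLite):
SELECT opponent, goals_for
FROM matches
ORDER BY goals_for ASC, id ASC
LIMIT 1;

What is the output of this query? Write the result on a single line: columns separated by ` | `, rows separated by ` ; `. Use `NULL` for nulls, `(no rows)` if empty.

Sort by goals_for asc, tiebreak id asc: (0, id=4), (0, id=13), (2, id=5), (2, id=9) …. Take first 1.

Vik | 0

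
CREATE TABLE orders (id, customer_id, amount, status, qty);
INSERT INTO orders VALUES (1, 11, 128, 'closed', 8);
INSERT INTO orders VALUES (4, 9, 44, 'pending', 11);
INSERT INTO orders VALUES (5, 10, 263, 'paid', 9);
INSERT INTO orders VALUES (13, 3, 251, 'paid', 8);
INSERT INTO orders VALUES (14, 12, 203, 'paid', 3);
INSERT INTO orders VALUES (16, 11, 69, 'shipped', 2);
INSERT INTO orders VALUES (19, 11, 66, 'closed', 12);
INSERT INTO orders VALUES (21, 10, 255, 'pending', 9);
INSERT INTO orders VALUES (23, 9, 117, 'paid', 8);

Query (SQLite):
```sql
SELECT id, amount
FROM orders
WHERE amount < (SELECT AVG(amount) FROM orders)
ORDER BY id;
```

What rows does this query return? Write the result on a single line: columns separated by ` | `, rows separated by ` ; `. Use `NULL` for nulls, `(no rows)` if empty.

1 | 128 ; 4 | 44 ; 16 | 69 ; 19 | 66 ; 23 | 117

Scalar subquery: AVG(amount) over all orders rows = 155.111111 (≈; comparison uses full precision).
Keep rows where amount < that value.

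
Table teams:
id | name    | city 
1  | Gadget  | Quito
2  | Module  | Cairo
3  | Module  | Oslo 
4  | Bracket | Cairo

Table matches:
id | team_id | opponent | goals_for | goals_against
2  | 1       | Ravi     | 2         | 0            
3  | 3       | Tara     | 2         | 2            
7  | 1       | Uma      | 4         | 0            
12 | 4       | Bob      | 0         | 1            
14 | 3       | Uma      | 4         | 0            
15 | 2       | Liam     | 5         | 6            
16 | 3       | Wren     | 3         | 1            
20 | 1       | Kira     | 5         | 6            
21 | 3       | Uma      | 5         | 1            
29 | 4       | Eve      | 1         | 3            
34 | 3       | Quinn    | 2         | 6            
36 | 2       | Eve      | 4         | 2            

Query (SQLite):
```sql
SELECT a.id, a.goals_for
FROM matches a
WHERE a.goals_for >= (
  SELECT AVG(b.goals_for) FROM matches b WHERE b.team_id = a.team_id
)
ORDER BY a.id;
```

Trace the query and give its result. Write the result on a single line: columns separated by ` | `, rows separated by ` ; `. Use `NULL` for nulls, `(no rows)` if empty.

7 | 4 ; 14 | 4 ; 15 | 5 ; 20 | 5 ; 21 | 5 ; 29 | 1

For each matches row a, compute AVG(goals_for) over rows sharing a.team_id.
Keep row a if a.goals_for >= that per-group AVG.
  team_id=1: AVG(goals_for) = 3.666667
  team_id=2: AVG(goals_for) = 4.5
  team_id=3: AVG(goals_for) = 3.2
  team_id=4: AVG(goals_for) = 0.5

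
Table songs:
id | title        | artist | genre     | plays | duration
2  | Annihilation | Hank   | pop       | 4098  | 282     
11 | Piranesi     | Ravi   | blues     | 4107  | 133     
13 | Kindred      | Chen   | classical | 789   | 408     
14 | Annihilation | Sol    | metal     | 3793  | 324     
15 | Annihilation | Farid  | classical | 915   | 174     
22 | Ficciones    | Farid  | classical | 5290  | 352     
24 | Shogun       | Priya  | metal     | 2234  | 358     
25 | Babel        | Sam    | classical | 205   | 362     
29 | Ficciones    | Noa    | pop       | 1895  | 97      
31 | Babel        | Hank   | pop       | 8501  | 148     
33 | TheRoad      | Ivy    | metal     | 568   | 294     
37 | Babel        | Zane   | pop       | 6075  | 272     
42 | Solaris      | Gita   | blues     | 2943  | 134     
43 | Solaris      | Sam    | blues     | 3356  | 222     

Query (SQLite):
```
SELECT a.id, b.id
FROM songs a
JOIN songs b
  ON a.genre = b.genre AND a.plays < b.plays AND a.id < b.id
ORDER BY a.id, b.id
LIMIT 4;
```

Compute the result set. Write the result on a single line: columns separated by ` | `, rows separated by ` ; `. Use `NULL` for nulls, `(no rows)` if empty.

Pairs (a,b) with same genre, a.plays < b.plays, a.id < b.id.
genre groups: blues:{11,42,43} classical:{13,15,22,25} metal:{14,24,33} pop:{2,29,31,37}
Ordered by (a.id, b.id); first 4.

2 | 31 ; 2 | 37 ; 13 | 15 ; 13 | 22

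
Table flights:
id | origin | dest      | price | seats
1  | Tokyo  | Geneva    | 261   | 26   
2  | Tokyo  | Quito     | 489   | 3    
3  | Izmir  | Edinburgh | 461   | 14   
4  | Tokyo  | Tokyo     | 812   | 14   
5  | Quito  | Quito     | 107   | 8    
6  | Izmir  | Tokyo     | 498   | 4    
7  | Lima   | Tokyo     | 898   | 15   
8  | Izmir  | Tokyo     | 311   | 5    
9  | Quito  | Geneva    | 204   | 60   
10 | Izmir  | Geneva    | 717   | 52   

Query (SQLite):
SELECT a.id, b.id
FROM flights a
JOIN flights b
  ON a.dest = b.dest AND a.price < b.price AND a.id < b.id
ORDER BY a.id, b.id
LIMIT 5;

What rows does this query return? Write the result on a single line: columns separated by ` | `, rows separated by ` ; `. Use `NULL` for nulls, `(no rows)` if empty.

1 | 10 ; 4 | 7 ; 6 | 7 ; 9 | 10

Pairs (a,b) with same dest, a.price < b.price, a.id < b.id.
dest groups: Edinburgh:{3} Geneva:{1,9,10} Quito:{2,5} Tokyo:{4,6,7,8}
Ordered by (a.id, b.id); first 5.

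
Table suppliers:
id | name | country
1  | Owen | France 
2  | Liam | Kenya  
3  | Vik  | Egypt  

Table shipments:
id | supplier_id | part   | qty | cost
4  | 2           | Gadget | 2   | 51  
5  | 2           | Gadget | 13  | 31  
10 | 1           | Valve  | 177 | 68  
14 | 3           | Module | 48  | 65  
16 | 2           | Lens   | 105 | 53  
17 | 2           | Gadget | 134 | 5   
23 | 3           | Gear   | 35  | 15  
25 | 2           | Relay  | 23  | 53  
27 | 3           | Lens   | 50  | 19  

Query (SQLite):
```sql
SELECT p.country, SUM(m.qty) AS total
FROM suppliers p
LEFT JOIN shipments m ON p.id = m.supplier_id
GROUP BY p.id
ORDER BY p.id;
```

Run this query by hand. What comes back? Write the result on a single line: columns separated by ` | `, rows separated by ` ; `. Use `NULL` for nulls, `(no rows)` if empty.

LEFT JOIN keeps every suppliers row; unmatched ones get NULL for shipments columns.
Group by suppliers.id and compute SUM(m.qty). SUM over an all-NULL group is NULL.
  1: ids {10} → SUM(m.qty)=177
  2: ids {4, 5, 16, 17, 25} → SUM(m.qty)=277
  3: ids {14, 23, 27} → SUM(m.qty)=133

France | 177 ; Kenya | 277 ; Egypt | 133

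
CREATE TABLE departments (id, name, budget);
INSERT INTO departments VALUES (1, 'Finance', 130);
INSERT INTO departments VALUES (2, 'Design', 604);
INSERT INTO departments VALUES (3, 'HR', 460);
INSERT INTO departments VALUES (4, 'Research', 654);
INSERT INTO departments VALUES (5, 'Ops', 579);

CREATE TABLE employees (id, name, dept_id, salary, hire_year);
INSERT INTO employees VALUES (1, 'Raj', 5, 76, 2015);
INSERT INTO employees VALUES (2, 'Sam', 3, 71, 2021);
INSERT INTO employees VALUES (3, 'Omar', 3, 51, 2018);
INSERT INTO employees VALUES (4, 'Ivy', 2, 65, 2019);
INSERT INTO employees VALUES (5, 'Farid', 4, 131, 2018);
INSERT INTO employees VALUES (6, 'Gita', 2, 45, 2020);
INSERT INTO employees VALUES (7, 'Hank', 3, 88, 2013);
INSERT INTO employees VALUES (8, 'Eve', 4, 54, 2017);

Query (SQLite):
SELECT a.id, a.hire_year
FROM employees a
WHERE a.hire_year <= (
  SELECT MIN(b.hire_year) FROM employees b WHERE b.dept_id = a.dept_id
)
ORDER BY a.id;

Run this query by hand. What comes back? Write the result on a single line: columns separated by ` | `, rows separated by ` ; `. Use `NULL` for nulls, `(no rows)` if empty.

1 | 2015 ; 4 | 2019 ; 7 | 2013 ; 8 | 2017

For each employees row a, compute MIN(hire_year) over rows sharing a.dept_id.
Keep row a if a.hire_year <= that per-group MIN.
  dept_id=2: MIN(hire_year) = 2019
  dept_id=3: MIN(hire_year) = 2013
  dept_id=4: MIN(hire_year) = 2017
  dept_id=5: MIN(hire_year) = 2015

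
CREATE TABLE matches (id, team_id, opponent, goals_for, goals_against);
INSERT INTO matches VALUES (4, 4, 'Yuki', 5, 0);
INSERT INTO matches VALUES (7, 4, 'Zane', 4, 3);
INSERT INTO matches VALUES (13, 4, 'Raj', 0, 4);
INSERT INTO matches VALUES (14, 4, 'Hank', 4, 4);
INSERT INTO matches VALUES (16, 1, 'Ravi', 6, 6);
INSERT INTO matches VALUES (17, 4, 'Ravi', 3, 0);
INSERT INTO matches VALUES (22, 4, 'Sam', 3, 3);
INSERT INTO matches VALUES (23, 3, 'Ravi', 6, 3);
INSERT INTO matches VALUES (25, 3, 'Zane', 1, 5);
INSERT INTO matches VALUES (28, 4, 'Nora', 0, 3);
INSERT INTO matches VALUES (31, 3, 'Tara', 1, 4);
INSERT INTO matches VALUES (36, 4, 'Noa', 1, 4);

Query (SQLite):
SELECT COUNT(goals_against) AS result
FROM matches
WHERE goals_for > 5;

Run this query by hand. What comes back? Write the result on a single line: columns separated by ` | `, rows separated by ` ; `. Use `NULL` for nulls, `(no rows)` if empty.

Rows where goals_for > 5 → goals_against values: [6, 3].
COUNT(goals_against) counts non-NULL values → 2.

2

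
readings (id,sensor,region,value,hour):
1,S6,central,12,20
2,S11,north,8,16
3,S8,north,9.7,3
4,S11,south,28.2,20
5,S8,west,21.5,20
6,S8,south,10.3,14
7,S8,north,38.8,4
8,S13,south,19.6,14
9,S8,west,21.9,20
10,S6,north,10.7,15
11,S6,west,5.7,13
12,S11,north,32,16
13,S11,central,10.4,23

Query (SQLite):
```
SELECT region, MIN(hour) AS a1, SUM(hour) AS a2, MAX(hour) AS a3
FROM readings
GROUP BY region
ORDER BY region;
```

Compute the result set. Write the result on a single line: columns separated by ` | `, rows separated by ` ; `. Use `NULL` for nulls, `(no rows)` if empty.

Group readings by region.
Per group compute: MIN(hour), SUM(hour), MAX(hour).
  central: ids {1, 13} → MIN(hour)=20, SUM(hour)=43, MAX(hour)=23
  north: ids {2, 3, 7, 10, 12} → MIN(hour)=3, SUM(hour)=54, MAX(hour)=16
  south: ids {4, 6, 8} → MIN(hour)=14, SUM(hour)=48, MAX(hour)=20
  west: ids {5, 9, 11} → MIN(hour)=13, SUM(hour)=53, MAX(hour)=20

central | 20 | 43 | 23 ; north | 3 | 54 | 16 ; south | 14 | 48 | 20 ; west | 13 | 53 | 20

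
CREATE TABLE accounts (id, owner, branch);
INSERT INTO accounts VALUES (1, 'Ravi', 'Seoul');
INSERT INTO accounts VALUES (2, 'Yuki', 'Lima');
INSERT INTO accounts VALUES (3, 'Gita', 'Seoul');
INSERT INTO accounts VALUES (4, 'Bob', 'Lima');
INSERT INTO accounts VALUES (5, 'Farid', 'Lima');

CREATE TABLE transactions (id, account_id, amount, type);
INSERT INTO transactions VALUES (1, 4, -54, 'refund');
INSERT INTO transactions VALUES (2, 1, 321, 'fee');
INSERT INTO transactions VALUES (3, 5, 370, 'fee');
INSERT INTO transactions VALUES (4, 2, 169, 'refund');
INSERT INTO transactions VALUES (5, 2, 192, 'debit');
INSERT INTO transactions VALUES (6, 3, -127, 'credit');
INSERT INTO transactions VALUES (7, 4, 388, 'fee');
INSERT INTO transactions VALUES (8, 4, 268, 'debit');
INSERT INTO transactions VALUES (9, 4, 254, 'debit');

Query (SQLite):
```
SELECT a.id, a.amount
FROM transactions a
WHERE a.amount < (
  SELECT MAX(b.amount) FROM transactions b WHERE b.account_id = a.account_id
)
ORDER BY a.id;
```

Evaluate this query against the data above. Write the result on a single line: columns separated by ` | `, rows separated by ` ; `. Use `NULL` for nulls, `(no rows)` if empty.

1 | -54 ; 4 | 169 ; 8 | 268 ; 9 | 254

For each transactions row a, compute MAX(amount) over rows sharing a.account_id.
Keep row a if a.amount < that per-group MAX.
  account_id=1: MAX(amount) = 321
  account_id=2: MAX(amount) = 192
  account_id=3: MAX(amount) = -127
  account_id=4: MAX(amount) = 388
  account_id=5: MAX(amount) = 370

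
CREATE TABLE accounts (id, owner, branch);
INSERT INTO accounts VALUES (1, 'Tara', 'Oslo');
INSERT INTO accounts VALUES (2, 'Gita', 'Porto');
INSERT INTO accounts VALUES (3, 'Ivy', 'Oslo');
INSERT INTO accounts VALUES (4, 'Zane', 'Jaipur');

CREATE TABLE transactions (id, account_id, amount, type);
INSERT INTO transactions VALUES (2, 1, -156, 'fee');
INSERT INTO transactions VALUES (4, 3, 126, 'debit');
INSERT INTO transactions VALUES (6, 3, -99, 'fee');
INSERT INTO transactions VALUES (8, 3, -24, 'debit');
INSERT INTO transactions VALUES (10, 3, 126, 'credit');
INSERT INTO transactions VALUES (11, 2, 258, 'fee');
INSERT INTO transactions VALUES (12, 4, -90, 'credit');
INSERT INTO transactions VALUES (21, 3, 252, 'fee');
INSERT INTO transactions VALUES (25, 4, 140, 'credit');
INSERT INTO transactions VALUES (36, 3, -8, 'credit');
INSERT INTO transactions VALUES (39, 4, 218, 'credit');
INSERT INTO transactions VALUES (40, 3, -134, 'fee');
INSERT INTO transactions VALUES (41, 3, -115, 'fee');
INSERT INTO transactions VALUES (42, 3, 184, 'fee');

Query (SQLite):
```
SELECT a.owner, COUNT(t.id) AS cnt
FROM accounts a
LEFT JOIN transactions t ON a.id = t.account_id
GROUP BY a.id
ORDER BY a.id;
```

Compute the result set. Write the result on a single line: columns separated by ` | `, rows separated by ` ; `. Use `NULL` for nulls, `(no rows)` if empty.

LEFT JOIN keeps every accounts row; unmatched ones get NULL for transactions columns.
Group by accounts.id and compute COUNT(t.id). COUNT(col) of an all-NULL group is 0.
  1: ids {2} → COUNT(t.id)=1
  2: ids {11} → COUNT(t.id)=1
  3: ids {4, 6, 8, 10, 21, 36, 40, 41, 42} → COUNT(t.id)=9
  4: ids {12, 25, 39} → COUNT(t.id)=3

Tara | 1 ; Gita | 1 ; Ivy | 9 ; Zane | 3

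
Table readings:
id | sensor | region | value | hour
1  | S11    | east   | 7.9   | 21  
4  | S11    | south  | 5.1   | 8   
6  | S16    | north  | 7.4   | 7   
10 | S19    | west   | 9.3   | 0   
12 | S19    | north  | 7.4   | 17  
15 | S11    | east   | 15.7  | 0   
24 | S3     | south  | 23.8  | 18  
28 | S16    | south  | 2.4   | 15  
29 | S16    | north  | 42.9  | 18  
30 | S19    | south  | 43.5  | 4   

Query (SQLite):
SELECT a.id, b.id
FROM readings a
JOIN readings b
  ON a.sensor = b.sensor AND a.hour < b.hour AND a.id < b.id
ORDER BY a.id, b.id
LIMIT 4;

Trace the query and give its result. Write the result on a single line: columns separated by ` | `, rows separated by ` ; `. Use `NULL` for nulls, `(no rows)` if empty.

6 | 28 ; 6 | 29 ; 10 | 12 ; 10 | 30

Pairs (a,b) with same sensor, a.hour < b.hour, a.id < b.id.
sensor groups: S11:{1,4,15} S16:{6,28,29} S19:{10,12,30} S3:{24}
Ordered by (a.id, b.id); first 4.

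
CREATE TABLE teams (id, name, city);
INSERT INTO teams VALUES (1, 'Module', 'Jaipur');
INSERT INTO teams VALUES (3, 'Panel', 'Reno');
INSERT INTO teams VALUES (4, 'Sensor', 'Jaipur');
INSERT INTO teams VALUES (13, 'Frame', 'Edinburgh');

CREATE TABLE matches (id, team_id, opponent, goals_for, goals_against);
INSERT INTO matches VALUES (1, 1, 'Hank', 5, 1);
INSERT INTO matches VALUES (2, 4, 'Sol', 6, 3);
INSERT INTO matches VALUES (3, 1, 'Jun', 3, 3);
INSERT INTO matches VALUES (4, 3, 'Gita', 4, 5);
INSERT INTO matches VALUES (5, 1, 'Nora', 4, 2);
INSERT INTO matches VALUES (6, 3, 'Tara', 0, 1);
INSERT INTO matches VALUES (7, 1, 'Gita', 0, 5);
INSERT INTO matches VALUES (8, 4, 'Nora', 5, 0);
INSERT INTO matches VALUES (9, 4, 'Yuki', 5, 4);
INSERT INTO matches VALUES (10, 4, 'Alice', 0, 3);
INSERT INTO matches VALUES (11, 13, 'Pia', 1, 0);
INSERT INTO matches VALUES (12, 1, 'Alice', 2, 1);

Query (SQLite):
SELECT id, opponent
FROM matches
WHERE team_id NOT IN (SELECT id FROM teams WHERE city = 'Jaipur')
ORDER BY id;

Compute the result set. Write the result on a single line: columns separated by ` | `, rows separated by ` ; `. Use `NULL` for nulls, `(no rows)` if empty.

Inner query: teams.id where city = 'Jaipur'.
Outer: keep matches rows whose team_id is not in that set.
Inner query → {1, 4}

4 | Gita ; 6 | Tara ; 11 | Pia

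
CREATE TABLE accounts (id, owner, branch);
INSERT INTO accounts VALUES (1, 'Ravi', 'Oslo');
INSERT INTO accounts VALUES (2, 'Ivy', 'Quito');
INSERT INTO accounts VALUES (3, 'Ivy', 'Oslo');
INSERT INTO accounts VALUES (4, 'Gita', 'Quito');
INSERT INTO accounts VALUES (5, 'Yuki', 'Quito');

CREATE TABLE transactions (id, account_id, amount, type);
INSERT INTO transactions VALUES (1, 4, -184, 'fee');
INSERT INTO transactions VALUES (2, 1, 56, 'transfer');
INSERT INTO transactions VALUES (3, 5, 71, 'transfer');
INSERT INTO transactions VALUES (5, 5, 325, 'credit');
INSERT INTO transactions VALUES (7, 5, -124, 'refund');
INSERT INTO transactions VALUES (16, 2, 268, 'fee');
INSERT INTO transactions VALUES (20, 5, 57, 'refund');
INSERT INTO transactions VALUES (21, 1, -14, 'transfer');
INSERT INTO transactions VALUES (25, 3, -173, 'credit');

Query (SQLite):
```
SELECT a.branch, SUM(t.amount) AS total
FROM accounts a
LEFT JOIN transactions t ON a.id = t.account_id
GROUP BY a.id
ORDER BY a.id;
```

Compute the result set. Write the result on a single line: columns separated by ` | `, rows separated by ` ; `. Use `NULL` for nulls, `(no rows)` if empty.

Oslo | 42 ; Quito | 268 ; Oslo | -173 ; Quito | -184 ; Quito | 329

LEFT JOIN keeps every accounts row; unmatched ones get NULL for transactions columns.
Group by accounts.id and compute SUM(t.amount). SUM over an all-NULL group is NULL.
  1: ids {2, 21} → SUM(t.amount)=42
  2: ids {16} → SUM(t.amount)=268
  3: ids {25} → SUM(t.amount)=-173
  4: ids {1} → SUM(t.amount)=-184
  5: ids {3, 5, 7, 20} → SUM(t.amount)=329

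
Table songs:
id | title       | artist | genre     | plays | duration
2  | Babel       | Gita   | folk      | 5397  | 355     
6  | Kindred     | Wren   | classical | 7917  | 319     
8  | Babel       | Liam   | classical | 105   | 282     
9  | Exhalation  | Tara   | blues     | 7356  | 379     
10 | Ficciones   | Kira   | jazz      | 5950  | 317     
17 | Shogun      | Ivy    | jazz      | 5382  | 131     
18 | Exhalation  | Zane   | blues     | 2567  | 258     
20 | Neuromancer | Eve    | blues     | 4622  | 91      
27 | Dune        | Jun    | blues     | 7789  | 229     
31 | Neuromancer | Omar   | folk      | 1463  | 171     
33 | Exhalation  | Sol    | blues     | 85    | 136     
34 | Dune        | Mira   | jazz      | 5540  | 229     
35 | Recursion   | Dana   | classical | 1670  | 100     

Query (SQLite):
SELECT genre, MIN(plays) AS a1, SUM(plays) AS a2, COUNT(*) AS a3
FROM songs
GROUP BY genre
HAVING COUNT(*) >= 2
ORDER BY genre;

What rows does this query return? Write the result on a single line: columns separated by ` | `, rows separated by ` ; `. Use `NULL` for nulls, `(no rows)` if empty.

Group songs by genre.
Per group compute: MIN(plays), SUM(plays), COUNT(*).
HAVING: drop groups with fewer than 2 rows.
  blues: ids {9, 18, 20, 27, 33} → MIN(plays)=85, SUM(plays)=22419, COUNT(*)=5
  classical: ids {6, 8, 35} → MIN(plays)=105, SUM(plays)=9692, COUNT(*)=3
  folk: ids {2, 31} → MIN(plays)=1463, SUM(plays)=6860, COUNT(*)=2
  jazz: ids {10, 17, 34} → MIN(plays)=5382, SUM(plays)=16872, COUNT(*)=3

blues | 85 | 22419 | 5 ; classical | 105 | 9692 | 3 ; folk | 1463 | 6860 | 2 ; jazz | 5382 | 16872 | 3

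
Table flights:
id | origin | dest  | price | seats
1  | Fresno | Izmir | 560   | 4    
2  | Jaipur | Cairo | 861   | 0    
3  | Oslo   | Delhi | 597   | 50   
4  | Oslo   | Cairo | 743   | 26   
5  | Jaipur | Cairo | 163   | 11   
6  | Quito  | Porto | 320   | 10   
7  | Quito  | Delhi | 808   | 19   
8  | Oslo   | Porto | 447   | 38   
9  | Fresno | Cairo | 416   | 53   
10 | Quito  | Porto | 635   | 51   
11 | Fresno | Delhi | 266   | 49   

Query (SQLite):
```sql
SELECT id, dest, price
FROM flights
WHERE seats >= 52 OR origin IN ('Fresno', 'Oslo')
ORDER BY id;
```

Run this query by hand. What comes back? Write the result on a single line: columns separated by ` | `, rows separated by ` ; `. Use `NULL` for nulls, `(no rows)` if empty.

1 | Izmir | 560 ; 3 | Delhi | 597 ; 4 | Cairo | 743 ; 8 | Porto | 447 ; 9 | Cairo | 416 ; 11 | Delhi | 266

seats >= 52: ids {9}
origin IN ('Fresno', 'Oslo'): ids {1, 3, 4, 8, 9, 11}
Combine with OR.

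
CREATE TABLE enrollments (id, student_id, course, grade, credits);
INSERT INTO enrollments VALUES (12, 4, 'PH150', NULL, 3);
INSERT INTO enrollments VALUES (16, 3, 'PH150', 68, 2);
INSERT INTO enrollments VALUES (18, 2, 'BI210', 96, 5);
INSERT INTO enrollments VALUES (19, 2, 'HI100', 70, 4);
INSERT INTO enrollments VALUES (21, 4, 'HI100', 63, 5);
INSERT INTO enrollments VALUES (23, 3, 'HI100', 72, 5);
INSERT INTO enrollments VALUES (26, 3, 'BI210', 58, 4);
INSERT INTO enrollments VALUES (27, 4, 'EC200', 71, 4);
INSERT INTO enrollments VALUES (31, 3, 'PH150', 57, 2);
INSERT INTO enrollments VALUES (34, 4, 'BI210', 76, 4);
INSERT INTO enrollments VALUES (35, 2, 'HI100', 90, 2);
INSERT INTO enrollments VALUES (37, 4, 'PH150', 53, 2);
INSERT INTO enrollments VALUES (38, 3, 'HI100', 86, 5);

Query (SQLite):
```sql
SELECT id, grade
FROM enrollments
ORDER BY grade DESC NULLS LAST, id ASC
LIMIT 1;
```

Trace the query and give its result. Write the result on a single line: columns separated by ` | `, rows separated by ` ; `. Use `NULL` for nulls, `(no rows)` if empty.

18 | 96

Sort by grade desc, tiebreak id asc: (96, id=18), (90, id=35), (86, id=38), (76, id=34) …. Take first 1.
NULLS LAST: NULL grade rows go after all non-NULL rows (among themselves ordered by id asc).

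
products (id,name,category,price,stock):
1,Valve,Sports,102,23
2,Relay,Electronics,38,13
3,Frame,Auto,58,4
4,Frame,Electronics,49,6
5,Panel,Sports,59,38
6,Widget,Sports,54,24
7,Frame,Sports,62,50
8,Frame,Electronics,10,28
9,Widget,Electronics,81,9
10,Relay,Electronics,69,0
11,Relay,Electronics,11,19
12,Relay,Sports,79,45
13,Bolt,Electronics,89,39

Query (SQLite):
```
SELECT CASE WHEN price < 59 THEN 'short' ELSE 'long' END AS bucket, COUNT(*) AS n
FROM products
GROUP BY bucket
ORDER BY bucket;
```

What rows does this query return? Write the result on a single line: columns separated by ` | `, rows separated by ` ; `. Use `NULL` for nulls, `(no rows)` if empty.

long | 7 ; short | 6

Bucket rows by price < 59 → 'short' else 'long'; count each bucket.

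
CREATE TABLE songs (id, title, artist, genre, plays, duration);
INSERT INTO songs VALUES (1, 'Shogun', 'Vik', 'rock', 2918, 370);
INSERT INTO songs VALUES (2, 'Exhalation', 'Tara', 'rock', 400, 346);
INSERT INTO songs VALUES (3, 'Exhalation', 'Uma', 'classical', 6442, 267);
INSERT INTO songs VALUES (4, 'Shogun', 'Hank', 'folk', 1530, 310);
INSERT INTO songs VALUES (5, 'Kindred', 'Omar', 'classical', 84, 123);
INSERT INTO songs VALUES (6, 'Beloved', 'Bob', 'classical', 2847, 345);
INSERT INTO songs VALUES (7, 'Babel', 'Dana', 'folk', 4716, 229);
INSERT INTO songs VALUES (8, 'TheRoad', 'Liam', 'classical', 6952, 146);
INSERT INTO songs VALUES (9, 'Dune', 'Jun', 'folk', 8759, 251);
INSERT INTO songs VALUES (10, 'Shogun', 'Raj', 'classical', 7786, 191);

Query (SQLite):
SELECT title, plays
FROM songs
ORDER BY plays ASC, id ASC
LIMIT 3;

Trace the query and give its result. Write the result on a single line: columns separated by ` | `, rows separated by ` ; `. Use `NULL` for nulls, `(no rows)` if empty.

Kindred | 84 ; Exhalation | 400 ; Shogun | 1530

Sort by plays asc, tiebreak id asc: (84, id=5), (400, id=2), (1530, id=4), (2847, id=6), (2918, id=1), (4716, id=7) …. Take first 3.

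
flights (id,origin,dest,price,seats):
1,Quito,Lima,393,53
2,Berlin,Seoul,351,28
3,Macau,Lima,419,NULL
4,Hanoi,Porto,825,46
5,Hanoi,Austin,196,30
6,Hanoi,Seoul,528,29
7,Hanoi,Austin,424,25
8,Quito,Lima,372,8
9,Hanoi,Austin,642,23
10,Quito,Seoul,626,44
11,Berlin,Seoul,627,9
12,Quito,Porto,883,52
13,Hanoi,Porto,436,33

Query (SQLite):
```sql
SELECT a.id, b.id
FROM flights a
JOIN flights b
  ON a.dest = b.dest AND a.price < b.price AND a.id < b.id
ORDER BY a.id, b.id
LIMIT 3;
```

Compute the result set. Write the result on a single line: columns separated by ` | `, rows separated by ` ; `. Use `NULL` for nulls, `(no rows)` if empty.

1 | 3 ; 2 | 6 ; 2 | 10

Pairs (a,b) with same dest, a.price < b.price, a.id < b.id.
dest groups: Austin:{5,7,9} Lima:{1,3,8} Porto:{4,12,13} Seoul:{2,6,10,11}
Ordered by (a.id, b.id); first 3.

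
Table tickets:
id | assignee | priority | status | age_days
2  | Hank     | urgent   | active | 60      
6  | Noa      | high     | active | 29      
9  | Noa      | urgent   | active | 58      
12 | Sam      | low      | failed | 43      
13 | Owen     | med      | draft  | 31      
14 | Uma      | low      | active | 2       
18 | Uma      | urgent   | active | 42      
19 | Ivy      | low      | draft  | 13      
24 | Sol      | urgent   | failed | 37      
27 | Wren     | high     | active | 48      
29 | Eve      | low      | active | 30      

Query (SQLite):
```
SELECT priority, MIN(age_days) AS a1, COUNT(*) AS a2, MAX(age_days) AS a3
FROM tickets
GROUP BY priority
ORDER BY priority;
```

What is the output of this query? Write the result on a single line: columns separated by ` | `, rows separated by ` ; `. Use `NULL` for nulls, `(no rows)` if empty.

Group tickets by priority.
Per group compute: MIN(age_days), COUNT(*), MAX(age_days).
  high: ids {6, 27} → MIN(age_days)=29, COUNT(*)=2, MAX(age_days)=48
  low: ids {12, 14, 19, 29} → MIN(age_days)=2, COUNT(*)=4, MAX(age_days)=43
  med: ids {13} → MIN(age_days)=31, COUNT(*)=1, MAX(age_days)=31
  urgent: ids {2, 9, 18, 24} → MIN(age_days)=37, COUNT(*)=4, MAX(age_days)=60

high | 29 | 2 | 48 ; low | 2 | 4 | 43 ; med | 31 | 1 | 31 ; urgent | 37 | 4 | 60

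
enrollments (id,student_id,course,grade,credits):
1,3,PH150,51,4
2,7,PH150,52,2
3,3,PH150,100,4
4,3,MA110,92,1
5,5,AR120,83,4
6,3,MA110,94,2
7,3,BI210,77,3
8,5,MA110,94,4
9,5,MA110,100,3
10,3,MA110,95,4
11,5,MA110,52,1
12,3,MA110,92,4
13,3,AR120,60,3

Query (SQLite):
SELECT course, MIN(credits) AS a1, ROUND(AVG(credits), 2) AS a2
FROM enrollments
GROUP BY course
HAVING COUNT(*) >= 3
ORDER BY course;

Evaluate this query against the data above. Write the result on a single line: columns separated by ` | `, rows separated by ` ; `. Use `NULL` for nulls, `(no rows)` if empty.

MA110 | 1 | 2.71 ; PH150 | 2 | 3.33

Group enrollments by course.
Per group compute: MIN(credits), ROUND(AVG(credits), 2).
HAVING: drop groups with fewer than 3 rows.
  AR120: ids {5, 13} → MIN(credits)=3, ROUND(AVG(credits), 2)=3.5
  BI210: ids {7} → MIN(credits)=3, ROUND(AVG(credits), 2)=3
  MA110: ids {4, 6, 8, 9, 10, 11, 12} → MIN(credits)=1, ROUND(AVG(credits), 2)=2.71
  PH150: ids {1, 2, 3} → MIN(credits)=2, ROUND(AVG(credits), 2)=3.33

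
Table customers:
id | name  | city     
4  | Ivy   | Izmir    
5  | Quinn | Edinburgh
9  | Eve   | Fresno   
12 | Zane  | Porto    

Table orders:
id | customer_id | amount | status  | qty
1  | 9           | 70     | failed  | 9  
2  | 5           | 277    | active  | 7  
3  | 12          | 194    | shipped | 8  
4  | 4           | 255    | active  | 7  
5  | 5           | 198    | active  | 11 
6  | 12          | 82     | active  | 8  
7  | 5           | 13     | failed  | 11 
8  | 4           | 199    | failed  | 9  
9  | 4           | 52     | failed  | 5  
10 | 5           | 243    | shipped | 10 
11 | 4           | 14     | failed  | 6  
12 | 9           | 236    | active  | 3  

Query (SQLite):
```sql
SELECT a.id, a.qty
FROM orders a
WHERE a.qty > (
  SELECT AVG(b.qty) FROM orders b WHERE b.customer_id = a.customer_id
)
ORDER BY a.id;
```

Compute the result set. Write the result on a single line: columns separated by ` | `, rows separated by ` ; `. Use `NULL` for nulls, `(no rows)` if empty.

1 | 9 ; 4 | 7 ; 5 | 11 ; 7 | 11 ; 8 | 9 ; 10 | 10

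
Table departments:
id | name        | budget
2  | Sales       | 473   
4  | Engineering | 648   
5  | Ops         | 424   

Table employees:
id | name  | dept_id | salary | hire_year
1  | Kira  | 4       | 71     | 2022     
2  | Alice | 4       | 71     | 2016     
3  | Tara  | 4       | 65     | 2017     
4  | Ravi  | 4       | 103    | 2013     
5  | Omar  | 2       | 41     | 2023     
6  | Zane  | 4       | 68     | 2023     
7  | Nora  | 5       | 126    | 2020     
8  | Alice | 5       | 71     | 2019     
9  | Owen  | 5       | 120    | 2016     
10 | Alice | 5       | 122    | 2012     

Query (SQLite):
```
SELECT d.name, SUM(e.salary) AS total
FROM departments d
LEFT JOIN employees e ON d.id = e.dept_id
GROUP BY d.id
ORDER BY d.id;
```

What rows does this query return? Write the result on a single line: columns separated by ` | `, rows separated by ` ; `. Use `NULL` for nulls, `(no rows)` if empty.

Sales | 41 ; Engineering | 378 ; Ops | 439

LEFT JOIN keeps every departments row; unmatched ones get NULL for employees columns.
Group by departments.id and compute SUM(e.salary). SUM over an all-NULL group is NULL.
  2: ids {5} → SUM(e.salary)=41
  4: ids {1, 2, 3, 4, 6} → SUM(e.salary)=378
  5: ids {7, 8, 9, 10} → SUM(e.salary)=439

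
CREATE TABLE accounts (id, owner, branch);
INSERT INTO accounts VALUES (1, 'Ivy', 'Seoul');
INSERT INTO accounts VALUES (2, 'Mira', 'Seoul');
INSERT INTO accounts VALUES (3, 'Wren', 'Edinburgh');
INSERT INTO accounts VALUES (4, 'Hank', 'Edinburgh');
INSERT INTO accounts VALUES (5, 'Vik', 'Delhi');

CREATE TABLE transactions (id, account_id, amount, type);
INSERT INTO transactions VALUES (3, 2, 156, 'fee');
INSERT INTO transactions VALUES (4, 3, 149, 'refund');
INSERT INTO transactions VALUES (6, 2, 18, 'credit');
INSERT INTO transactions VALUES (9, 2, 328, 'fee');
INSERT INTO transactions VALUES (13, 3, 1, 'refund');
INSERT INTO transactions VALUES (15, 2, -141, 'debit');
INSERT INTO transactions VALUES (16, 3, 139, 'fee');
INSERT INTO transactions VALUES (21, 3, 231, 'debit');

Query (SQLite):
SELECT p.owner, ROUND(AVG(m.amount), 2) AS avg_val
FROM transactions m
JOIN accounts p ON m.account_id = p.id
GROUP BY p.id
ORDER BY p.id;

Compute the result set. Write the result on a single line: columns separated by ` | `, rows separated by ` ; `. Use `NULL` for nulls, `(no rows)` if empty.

Mira | 90.25 ; Wren | 130

Join each transactions row to its accounts via account_id.
Group joined rows by accounts.id; compute ROUND(AVG(m.amount), 2) per group.
  2: ids {3, 6, 9, 15} → ROUND(AVG(m.amount), 2)=90.25
  3: ids {4, 13, 16, 21} → ROUND(AVG(m.amount), 2)=130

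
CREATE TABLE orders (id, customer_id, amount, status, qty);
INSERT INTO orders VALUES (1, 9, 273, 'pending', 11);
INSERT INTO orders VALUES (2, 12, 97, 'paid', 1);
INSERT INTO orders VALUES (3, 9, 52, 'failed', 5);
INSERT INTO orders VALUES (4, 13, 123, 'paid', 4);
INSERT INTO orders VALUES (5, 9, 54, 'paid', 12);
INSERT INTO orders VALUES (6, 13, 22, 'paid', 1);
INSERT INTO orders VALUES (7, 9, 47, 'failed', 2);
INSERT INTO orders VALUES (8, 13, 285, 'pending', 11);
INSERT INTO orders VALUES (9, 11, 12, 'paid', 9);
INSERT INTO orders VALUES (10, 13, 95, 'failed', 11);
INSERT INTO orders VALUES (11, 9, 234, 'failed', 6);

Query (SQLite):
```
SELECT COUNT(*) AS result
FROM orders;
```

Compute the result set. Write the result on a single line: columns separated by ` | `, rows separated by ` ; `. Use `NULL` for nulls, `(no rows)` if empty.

11

All qty values: [11, 1, 5, 4, 12, 1, 2, 11, 9, 11, 6].
COUNT(*) counts rows → 11.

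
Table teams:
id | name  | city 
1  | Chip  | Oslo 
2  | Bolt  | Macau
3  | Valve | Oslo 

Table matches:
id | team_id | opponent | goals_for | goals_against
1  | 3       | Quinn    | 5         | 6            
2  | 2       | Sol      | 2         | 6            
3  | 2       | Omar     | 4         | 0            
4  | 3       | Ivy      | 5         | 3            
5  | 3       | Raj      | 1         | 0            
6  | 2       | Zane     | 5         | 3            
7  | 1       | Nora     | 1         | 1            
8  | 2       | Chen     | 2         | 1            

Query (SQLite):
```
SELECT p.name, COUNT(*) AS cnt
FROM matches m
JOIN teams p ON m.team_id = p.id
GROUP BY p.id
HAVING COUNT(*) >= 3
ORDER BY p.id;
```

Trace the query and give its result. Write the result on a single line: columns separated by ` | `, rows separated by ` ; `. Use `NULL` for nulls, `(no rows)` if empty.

Bolt | 4 ; Valve | 3

Join each matches row to its teams via team_id.
Group joined rows by teams.id; compute COUNT(*) per group.
HAVING: keep groups with count ≥ 3.
  1: ids {7} → COUNT(*)=1
  2: ids {2, 3, 6, 8} → COUNT(*)=4
  3: ids {1, 4, 5} → COUNT(*)=3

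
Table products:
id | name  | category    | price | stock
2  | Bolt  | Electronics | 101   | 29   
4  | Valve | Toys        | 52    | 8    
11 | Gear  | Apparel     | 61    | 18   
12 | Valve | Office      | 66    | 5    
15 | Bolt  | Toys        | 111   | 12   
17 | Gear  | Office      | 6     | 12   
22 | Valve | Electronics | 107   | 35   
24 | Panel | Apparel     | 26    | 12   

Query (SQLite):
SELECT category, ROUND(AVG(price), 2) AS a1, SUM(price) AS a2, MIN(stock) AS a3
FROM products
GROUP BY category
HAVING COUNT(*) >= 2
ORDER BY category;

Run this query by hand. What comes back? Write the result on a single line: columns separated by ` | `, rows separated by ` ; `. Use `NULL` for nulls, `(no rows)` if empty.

Group products by category.
Per group compute: ROUND(AVG(price), 2), SUM(price), MIN(stock).
HAVING: drop groups with fewer than 2 rows.
  Apparel: ids {11, 24} → ROUND(AVG(price), 2)=43.5, SUM(price)=87, MIN(stock)=12
  Electronics: ids {2, 22} → ROUND(AVG(price), 2)=104, SUM(price)=208, MIN(stock)=29
  Office: ids {12, 17} → ROUND(AVG(price), 2)=36, SUM(price)=72, MIN(stock)=5
  Toys: ids {4, 15} → ROUND(AVG(price), 2)=81.5, SUM(price)=163, MIN(stock)=8

Apparel | 43.5 | 87 | 12 ; Electronics | 104 | 208 | 29 ; Office | 36 | 72 | 5 ; Toys | 81.5 | 163 | 8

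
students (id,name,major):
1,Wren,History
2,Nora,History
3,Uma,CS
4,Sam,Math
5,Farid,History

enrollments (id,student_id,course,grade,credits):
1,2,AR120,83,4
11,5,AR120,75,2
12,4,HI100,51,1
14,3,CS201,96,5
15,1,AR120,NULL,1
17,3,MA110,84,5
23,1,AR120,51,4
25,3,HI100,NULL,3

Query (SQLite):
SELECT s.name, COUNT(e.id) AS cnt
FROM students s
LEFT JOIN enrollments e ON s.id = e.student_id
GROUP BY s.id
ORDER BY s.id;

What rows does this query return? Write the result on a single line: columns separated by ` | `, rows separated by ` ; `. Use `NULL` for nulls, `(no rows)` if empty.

LEFT JOIN keeps every students row; unmatched ones get NULL for enrollments columns.
Group by students.id and compute COUNT(e.id). COUNT(col) of an all-NULL group is 0.
  1: ids {15, 23} → COUNT(e.id)=2
  2: ids {1} → COUNT(e.id)=1
  3: ids {14, 17, 25} → COUNT(e.id)=3
  4: ids {12} → COUNT(e.id)=1
  5: ids {11} → COUNT(e.id)=1

Wren | 2 ; Nora | 1 ; Uma | 3 ; Sam | 1 ; Farid | 1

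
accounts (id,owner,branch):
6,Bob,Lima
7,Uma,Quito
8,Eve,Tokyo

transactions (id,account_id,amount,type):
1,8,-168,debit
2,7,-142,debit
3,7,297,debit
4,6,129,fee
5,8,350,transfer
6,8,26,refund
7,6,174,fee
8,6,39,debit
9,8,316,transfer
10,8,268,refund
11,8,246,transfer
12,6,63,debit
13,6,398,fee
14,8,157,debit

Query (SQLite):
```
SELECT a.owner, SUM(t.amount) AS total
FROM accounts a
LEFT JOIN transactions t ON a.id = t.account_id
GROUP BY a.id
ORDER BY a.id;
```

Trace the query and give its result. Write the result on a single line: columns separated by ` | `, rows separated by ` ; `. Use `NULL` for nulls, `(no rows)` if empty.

Bob | 803 ; Uma | 155 ; Eve | 1195

LEFT JOIN keeps every accounts row; unmatched ones get NULL for transactions columns.
Group by accounts.id and compute SUM(t.amount). SUM over an all-NULL group is NULL.
  6: ids {4, 7, 8, 12, 13} → SUM(t.amount)=803
  7: ids {2, 3} → SUM(t.amount)=155
  8: ids {1, 5, 6, 9, 10, 11, 14} → SUM(t.amount)=1195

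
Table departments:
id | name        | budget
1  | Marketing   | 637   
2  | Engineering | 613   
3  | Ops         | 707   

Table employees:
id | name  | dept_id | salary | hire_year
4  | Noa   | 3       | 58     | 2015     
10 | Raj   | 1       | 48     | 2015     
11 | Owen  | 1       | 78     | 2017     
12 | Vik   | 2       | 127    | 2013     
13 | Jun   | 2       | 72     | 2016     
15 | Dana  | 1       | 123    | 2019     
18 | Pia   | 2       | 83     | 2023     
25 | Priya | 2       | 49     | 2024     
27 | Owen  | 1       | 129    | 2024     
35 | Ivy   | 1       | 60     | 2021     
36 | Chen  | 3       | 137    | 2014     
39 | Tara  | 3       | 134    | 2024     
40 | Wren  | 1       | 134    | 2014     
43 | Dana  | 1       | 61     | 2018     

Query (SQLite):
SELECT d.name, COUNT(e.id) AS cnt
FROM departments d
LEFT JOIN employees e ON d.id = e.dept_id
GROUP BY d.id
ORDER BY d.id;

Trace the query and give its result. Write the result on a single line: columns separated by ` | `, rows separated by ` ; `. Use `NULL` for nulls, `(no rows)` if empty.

LEFT JOIN keeps every departments row; unmatched ones get NULL for employees columns.
Group by departments.id and compute COUNT(e.id). COUNT(col) of an all-NULL group is 0.
  1: ids {10, 11, 15, 27, 35, 40, 43} → COUNT(e.id)=7
  2: ids {12, 13, 18, 25} → COUNT(e.id)=4
  3: ids {4, 36, 39} → COUNT(e.id)=3

Marketing | 7 ; Engineering | 4 ; Ops | 3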